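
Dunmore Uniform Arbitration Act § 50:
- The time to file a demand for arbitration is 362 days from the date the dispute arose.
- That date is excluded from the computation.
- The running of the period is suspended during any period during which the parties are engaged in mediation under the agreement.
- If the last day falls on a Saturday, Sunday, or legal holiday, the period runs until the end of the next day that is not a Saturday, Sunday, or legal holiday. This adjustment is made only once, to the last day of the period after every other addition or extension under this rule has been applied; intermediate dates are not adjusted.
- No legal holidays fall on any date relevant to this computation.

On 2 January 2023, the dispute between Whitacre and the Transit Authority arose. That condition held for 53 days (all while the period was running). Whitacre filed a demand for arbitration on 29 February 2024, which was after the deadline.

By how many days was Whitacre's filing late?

362 days after 2 January 2023 is December 30, 2023.
Tolling adds 53 days: December 30, 2023 + 53 days = February 21, 2024.
February 21, 2024 is a Wednesday and not a legal holiday, so no extension applies.
The deadline is February 21, 2024; from February 21, 2024 to February 29, 2024 is 8 days.

8 days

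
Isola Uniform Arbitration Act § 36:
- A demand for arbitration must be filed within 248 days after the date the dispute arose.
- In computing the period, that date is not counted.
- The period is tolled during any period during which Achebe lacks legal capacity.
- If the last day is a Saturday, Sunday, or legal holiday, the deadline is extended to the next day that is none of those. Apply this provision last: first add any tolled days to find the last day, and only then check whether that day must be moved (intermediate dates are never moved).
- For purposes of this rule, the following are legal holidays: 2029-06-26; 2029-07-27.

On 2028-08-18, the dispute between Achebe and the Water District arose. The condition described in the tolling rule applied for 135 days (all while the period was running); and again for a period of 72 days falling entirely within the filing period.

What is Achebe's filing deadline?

248 days after 2028-08-18 is April 23, 2029.
Tolling adds 135 days: April 23, 2029 + 135 days = September 5, 2029.
Tolling adds 72 days: September 5, 2029 + 72 days = November 16, 2029.
November 16, 2029 is a Friday and not a legal holiday, so no extension applies.

November 16, 2029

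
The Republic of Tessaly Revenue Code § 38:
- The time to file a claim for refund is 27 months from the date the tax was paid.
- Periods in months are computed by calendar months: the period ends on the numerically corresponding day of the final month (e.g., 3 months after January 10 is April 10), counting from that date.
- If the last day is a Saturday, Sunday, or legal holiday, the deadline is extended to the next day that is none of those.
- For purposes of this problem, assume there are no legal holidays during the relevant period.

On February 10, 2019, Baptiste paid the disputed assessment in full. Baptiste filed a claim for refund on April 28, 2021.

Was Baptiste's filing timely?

27 months after February 10, 2019 is May 10, 2021.
May 10, 2021 is a Monday and not a legal holiday, so no extension applies.
The deadline is May 10, 2021; the filing on April 28, 2021 is on or before that date.

Yes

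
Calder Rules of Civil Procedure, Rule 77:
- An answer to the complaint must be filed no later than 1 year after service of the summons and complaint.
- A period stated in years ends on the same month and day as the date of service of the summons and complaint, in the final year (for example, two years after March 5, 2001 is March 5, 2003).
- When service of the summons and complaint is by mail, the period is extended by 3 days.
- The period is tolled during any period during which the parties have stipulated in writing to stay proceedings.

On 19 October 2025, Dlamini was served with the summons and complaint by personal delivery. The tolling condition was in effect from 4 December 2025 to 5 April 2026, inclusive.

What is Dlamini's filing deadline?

February 19, 2027

1 year after 19 October 2025 is October 19, 2026.
Service was not by mail, so no mail extension applies.
From December 4, 2025 through April 5, 2026 inclusive is 123 days; tolling adds 123 days: October 19, 2026 + 123 days = February 19, 2027.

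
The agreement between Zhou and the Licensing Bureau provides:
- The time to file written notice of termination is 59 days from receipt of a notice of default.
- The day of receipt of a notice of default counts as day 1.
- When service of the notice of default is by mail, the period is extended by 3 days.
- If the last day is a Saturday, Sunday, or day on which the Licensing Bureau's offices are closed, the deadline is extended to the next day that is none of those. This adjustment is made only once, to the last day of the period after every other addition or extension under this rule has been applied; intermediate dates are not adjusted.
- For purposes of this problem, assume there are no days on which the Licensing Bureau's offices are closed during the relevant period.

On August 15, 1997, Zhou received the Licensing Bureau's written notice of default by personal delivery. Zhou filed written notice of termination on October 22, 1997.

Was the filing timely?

No

Counting August 15, 1997 as day 1, day 59 is October 12, 1997.
Service was not by mail, so no mail extension applies.
October 12, 1997 is Sunday. The next qualifying day is October 13, 1997.
The deadline is October 13, 1997; the filing on October 22, 1997 is after that date.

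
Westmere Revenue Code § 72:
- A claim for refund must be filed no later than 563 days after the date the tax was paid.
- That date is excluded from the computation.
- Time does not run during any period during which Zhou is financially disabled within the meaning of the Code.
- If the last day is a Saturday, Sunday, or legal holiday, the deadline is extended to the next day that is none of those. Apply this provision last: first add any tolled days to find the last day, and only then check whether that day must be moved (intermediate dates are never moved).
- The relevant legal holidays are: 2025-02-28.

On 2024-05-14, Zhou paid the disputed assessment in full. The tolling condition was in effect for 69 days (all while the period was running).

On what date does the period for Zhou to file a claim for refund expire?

563 days after 2024-05-14 is November 28, 2025.
Tolling adds 69 days: November 28, 2025 + 69 days = February 5, 2026.
February 5, 2026 is a Thursday and not a legal holiday, so no extension applies.

February 5, 2026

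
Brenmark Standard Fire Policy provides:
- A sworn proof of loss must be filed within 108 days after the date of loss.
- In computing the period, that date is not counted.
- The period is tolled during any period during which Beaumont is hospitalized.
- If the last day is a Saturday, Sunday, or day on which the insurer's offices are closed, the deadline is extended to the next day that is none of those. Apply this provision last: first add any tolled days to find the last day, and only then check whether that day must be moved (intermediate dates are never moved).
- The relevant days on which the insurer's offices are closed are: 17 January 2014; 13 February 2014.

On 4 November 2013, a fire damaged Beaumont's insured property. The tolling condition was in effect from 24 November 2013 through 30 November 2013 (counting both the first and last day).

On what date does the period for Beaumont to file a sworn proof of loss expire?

February 27, 2014

108 days after 4 November 2013 is February 20, 2014.
From November 24, 2013 through November 30, 2013 inclusive is 7 days; tolling adds 7 days: February 20, 2014 + 7 days = February 27, 2014.
February 27, 2014 is a Thursday and not a day on which the insurer's offices are closed, so no extension applies.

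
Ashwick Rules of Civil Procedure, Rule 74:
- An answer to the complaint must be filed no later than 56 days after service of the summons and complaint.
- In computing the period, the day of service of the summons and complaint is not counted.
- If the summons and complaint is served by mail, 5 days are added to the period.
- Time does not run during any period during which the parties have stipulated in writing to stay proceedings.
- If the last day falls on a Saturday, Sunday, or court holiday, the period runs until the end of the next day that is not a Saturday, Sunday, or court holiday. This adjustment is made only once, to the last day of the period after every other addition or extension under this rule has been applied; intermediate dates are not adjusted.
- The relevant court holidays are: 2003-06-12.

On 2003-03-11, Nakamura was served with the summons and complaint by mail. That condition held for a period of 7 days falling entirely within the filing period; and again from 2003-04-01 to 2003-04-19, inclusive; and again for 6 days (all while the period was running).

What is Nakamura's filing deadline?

June 13, 2003

56 days after 2003-03-11 is May 6, 2003.
Service was by mail, adding 5 days: May 6, 2003 + 5 days = May 11, 2003.
Tolling adds 7 days: May 11, 2003 + 7 days = May 18, 2003.
From April 1, 2003 through April 19, 2003 inclusive is 19 days; tolling adds 19 days: May 18, 2003 + 19 days = June 6, 2003.
Tolling adds 6 days: June 6, 2003 + 6 days = June 12, 2003.
June 12, 2003 is a listed holiday. The next qualifying day is June 13, 2003.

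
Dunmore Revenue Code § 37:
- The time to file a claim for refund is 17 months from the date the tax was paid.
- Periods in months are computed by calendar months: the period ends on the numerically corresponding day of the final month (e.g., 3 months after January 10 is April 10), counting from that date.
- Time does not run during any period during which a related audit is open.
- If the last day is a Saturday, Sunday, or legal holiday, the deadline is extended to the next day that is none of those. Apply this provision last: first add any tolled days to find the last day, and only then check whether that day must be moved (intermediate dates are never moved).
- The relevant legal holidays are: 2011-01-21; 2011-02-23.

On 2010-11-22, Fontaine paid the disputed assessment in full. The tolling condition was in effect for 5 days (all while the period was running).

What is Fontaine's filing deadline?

April 27, 2012

17 months after 2010-11-22 is April 22, 2012.
Tolling adds 5 days: April 22, 2012 + 5 days = April 27, 2012.
April 27, 2012 is a Friday and not a legal holiday, so no extension applies.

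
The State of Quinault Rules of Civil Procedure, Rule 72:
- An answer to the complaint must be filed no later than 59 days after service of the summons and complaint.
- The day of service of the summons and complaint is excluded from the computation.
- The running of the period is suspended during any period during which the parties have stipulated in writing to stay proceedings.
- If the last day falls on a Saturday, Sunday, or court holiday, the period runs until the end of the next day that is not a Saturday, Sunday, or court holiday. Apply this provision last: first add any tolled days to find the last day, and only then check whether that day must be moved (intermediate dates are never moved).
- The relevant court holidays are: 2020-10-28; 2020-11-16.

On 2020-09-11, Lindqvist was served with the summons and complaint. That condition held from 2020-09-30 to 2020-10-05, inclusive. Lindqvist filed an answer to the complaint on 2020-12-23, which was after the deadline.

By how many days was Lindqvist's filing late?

59 days after 2020-09-11 is November 9, 2020.
From September 30, 2020 through October 5, 2020 inclusive is 6 days; tolling adds 6 days: November 9, 2020 + 6 days = November 15, 2020.
November 15, 2020 is Sunday; November 16, 2020 is a listed holiday. The next qualifying day is November 17, 2020.
The deadline is November 17, 2020; from November 17, 2020 to December 23, 2020 is 36 days.

36 days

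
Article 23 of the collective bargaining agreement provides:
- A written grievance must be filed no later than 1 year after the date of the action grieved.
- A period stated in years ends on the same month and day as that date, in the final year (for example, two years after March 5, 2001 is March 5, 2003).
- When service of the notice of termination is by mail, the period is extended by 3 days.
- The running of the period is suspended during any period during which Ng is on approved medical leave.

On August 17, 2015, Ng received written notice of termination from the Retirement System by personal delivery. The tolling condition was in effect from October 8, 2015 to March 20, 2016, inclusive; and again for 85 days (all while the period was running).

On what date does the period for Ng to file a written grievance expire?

1 year after August 17, 2015 is August 17, 2016.
Service was not by mail, so no mail extension applies.
From October 8, 2015 through March 20, 2016 inclusive is 165 days; tolling adds 165 days: August 17, 2016 + 165 days = January 29, 2017.
Tolling adds 85 days: January 29, 2017 + 85 days = April 24, 2017.

April 24, 2017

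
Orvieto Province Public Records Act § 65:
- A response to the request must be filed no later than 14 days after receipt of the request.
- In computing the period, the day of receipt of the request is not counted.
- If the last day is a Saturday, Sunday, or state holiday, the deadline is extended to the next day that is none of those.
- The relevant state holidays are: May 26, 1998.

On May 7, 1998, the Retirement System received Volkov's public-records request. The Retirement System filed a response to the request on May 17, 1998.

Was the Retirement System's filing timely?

14 days after May 7, 1998 is May 21, 1998.
May 21, 1998 is a Thursday and not a state holiday, so no extension applies.
The deadline is May 21, 1998; the filing on May 17, 1998 is on or before that date.

Yes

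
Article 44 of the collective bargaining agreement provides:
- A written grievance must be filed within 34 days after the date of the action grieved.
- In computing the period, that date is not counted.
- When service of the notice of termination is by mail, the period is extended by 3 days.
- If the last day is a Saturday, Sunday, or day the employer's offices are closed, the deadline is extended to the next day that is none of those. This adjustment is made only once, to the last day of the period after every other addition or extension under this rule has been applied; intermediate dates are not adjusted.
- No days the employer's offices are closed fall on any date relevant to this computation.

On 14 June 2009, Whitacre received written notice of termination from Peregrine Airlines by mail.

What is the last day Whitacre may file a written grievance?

34 days after 14 June 2009 is July 18, 2009.
Service was by mail, adding 3 days: July 18, 2009 + 3 days = July 21, 2009.
July 21, 2009 is a Tuesday and not a day the employer's offices are closed, so no extension applies.

July 21, 2009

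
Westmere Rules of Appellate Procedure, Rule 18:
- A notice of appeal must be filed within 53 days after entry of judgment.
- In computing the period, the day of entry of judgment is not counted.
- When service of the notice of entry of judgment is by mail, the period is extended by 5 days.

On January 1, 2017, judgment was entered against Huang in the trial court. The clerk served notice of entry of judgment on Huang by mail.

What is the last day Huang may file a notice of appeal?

53 days after January 1, 2017 is February 23, 2017.
Service was by mail, adding 5 days: February 23, 2017 + 5 days = February 28, 2017.

February 28, 2017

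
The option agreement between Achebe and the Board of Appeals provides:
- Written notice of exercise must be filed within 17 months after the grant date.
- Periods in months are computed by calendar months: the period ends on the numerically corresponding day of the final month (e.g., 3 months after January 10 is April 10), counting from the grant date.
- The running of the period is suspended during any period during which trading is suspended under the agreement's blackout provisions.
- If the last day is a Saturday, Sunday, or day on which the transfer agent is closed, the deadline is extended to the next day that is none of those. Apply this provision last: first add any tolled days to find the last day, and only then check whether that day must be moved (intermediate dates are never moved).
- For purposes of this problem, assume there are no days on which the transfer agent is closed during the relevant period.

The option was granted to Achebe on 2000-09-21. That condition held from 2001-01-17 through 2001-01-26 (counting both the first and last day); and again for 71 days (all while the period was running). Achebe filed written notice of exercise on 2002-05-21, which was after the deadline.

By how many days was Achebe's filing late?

17 months after 2000-09-21 is February 21, 2002.
From January 17, 2001 through January 26, 2001 inclusive is 10 days; tolling adds 10 days: February 21, 2002 + 10 days = March 3, 2002.
Tolling adds 71 days: March 3, 2002 + 71 days = May 13, 2002.
May 13, 2002 is a Monday and not a day on which the transfer agent is closed, so no extension applies.
The deadline is May 13, 2002; from May 13, 2002 to May 21, 2002 is 8 days.

8 days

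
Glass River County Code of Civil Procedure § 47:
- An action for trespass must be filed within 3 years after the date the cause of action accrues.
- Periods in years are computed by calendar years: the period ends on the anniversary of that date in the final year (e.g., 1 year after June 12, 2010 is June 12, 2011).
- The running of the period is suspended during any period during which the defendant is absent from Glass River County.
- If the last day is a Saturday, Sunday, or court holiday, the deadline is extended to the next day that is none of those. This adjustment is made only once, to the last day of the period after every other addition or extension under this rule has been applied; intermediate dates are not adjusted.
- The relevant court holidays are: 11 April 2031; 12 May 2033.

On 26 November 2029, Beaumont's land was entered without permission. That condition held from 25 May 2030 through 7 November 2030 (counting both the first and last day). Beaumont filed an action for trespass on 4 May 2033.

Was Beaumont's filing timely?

3 years after 26 November 2029 is November 26, 2032.
From May 25, 2030 through November 7, 2030 inclusive is 167 days; tolling adds 167 days: November 26, 2032 + 167 days = May 12, 2033.
May 12, 2033 is a listed holiday. The next qualifying day is May 13, 2033.
The deadline is May 13, 2033; the filing on May 4, 2033 is on or before that date.

Yes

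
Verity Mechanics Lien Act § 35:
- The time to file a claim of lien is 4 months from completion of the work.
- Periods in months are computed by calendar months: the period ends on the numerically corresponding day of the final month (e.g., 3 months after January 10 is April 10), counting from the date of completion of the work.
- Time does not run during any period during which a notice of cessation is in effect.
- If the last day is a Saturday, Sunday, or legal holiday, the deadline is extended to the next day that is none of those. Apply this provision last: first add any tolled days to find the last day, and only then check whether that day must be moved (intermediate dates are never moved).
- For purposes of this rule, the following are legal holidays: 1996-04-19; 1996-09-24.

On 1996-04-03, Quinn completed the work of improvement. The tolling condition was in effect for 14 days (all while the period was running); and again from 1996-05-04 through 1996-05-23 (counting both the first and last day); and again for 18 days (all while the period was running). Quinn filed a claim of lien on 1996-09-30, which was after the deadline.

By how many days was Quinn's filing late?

5 days

4 months after 1996-04-03 is August 3, 1996.
Tolling adds 14 days: August 3, 1996 + 14 days = August 17, 1996.
From May 4, 1996 through May 23, 1996 inclusive is 20 days; tolling adds 20 days: August 17, 1996 + 20 days = September 6, 1996.
Tolling adds 18 days: September 6, 1996 + 18 days = September 24, 1996.
September 24, 1996 is a listed holiday. The next qualifying day is September 25, 1996.
The deadline is September 25, 1996; from September 25, 1996 to September 30, 1996 is 5 days.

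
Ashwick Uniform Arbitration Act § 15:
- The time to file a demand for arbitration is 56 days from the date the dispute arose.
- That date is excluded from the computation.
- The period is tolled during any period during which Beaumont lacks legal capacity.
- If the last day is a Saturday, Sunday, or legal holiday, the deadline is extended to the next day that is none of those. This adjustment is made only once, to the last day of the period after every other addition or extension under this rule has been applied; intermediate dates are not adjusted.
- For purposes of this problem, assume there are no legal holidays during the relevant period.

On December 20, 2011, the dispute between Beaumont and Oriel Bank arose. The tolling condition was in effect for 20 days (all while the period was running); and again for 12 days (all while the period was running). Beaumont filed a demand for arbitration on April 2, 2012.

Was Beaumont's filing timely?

No

56 days after December 20, 2011 is February 14, 2012.
Tolling adds 20 days: February 14, 2012 + 20 days = March 5, 2012.
Tolling adds 12 days: March 5, 2012 + 12 days = March 17, 2012.
March 17, 2012 is Saturday; March 18, 2012 is Sunday. The next qualifying day is March 19, 2012.
The deadline is March 19, 2012; the filing on April 2, 2012 is after that date.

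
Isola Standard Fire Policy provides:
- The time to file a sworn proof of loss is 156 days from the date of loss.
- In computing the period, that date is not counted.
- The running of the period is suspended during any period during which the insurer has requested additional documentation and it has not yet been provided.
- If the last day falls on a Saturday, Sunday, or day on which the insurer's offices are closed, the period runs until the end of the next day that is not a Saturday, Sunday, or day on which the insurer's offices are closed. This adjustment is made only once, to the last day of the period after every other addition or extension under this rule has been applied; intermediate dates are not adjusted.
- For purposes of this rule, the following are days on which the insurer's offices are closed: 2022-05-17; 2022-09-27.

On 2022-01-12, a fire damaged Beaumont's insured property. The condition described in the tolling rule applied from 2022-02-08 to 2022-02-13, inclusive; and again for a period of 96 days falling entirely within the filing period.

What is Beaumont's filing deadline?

September 28, 2022

156 days after 2022-01-12 is June 17, 2022.
From February 8, 2022 through February 13, 2022 inclusive is 6 days; tolling adds 6 days: June 17, 2022 + 6 days = June 23, 2022.
Tolling adds 96 days: June 23, 2022 + 96 days = September 27, 2022.
September 27, 2022 is a listed holiday. The next qualifying day is September 28, 2022.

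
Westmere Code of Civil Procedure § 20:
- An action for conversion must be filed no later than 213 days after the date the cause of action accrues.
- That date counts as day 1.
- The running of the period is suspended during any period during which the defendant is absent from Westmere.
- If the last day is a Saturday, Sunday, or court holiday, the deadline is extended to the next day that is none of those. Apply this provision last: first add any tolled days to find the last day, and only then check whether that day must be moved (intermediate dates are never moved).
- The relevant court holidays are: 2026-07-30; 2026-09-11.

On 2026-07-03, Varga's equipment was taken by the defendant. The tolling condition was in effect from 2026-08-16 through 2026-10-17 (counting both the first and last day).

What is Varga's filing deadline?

Counting 2026-07-03 as day 1, day 213 is January 31, 2027.
From August 16, 2026 through October 17, 2026 inclusive is 63 days; tolling adds 63 days: January 31, 2027 + 63 days = April 4, 2027.
April 4, 2027 is Sunday. The next qualifying day is April 5, 2027.

April 5, 2027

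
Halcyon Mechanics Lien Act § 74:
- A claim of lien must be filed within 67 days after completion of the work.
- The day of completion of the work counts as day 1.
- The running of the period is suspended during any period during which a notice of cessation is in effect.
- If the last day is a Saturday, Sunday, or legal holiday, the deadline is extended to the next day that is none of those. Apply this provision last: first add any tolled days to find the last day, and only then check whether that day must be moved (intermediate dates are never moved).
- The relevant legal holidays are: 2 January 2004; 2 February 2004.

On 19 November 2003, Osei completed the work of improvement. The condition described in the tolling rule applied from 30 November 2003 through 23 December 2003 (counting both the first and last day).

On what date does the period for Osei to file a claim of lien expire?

February 17, 2004

Counting 19 November 2003 as day 1, day 67 is January 24, 2004.
From November 30, 2003 through December 23, 2003 inclusive is 24 days; tolling adds 24 days: January 24, 2004 + 24 days = February 17, 2004.
February 17, 2004 is a Tuesday and not a legal holiday, so no extension applies.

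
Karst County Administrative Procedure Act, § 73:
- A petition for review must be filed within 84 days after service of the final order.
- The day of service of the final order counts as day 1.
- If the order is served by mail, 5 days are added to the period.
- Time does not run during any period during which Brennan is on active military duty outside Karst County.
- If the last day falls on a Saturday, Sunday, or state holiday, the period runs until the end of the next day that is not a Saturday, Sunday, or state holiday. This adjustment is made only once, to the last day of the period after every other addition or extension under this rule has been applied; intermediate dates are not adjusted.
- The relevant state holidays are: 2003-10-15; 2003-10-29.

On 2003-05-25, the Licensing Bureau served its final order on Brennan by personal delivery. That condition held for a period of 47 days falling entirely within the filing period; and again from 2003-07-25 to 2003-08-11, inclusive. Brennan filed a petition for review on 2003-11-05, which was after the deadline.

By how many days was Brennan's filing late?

Counting 2003-05-25 as day 1, day 84 is August 16, 2003.
Service was not by mail, so no mail extension applies.
Tolling adds 47 days: August 16, 2003 + 47 days = October 2, 2003.
From July 25, 2003 through August 11, 2003 inclusive is 18 days; tolling adds 18 days: October 2, 2003 + 18 days = October 20, 2003.
October 20, 2003 is a Monday and not a state holiday, so no extension applies.
The deadline is October 20, 2003; from October 20, 2003 to November 5, 2003 is 16 days.

16 days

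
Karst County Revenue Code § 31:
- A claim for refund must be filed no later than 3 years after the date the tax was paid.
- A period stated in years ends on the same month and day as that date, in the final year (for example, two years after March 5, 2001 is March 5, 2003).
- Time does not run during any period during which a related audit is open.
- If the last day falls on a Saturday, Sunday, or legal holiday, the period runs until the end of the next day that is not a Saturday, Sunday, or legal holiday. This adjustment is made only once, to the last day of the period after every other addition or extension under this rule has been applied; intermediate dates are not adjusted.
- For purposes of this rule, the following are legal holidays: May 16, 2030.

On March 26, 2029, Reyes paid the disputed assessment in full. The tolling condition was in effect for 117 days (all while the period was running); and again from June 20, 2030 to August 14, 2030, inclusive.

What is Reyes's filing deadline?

3 years after March 26, 2029 is March 26, 2032.
Tolling adds 117 days: March 26, 2032 + 117 days = July 21, 2032.
From June 20, 2030 through August 14, 2030 inclusive is 56 days; tolling adds 56 days: July 21, 2032 + 56 days = September 15, 2032.
September 15, 2032 is a Wednesday and not a legal holiday, so no extension applies.

September 15, 2032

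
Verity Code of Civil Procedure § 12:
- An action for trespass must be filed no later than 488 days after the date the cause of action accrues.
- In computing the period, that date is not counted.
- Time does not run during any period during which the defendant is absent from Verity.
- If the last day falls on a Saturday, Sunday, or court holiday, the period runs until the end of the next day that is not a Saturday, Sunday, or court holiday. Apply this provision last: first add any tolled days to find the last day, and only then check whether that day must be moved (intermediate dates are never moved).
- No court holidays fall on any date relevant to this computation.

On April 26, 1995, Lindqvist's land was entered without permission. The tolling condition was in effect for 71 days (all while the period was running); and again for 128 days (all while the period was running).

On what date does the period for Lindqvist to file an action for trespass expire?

March 13, 1997

488 days after April 26, 1995 is August 26, 1996.
Tolling adds 71 days: August 26, 1996 + 71 days = November 5, 1996.
Tolling adds 128 days: November 5, 1996 + 128 days = March 13, 1997.
March 13, 1997 is a Thursday and not a court holiday, so no extension applies.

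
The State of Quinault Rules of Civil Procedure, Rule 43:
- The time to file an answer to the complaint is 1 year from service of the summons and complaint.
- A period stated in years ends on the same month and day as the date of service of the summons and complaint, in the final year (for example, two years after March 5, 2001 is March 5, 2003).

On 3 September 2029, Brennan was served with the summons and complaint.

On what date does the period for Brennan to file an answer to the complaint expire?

1 year after 3 September 2029 is September 3, 2030.

September 3, 2030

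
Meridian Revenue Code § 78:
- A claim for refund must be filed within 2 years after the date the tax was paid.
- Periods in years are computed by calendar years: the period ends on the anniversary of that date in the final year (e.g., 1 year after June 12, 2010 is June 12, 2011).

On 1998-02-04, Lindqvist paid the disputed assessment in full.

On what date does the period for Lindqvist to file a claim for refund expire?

February 4, 2000

2 years after 1998-02-04 is February 4, 2000.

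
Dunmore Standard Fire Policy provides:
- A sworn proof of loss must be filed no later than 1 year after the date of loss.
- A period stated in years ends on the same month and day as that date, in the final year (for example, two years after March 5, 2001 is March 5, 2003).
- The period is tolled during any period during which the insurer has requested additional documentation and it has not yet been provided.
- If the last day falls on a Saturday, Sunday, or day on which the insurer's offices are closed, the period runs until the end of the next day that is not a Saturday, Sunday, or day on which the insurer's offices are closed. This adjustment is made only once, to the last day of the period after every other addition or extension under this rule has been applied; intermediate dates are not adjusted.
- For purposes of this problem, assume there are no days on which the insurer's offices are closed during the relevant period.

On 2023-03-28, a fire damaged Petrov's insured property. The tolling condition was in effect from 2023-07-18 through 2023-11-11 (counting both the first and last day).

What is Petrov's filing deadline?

July 23, 2024

1 year after 2023-03-28 is March 28, 2024.
From July 18, 2023 through November 11, 2023 inclusive is 117 days; tolling adds 117 days: March 28, 2024 + 117 days = July 23, 2024.
July 23, 2024 is a Tuesday and not a day on which the insurer's offices are closed, so no extension applies.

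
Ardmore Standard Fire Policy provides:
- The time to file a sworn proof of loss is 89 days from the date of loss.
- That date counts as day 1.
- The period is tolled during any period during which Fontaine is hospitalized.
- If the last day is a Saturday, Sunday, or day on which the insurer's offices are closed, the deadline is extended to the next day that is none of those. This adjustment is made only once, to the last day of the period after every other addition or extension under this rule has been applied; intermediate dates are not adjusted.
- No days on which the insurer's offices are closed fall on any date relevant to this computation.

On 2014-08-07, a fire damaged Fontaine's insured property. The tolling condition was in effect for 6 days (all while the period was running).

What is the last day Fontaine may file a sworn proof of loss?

Counting 2014-08-07 as day 1, day 89 is November 3, 2014.
Tolling adds 6 days: November 3, 2014 + 6 days = November 9, 2014.
November 9, 2014 is Sunday. The next qualifying day is November 10, 2014.

November 10, 2014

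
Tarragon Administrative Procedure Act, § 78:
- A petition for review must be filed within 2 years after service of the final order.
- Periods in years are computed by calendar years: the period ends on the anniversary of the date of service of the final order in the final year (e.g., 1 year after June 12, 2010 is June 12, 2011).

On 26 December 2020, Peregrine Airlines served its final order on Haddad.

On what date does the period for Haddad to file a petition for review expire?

2 years after 26 December 2020 is December 26, 2022.

December 26, 2022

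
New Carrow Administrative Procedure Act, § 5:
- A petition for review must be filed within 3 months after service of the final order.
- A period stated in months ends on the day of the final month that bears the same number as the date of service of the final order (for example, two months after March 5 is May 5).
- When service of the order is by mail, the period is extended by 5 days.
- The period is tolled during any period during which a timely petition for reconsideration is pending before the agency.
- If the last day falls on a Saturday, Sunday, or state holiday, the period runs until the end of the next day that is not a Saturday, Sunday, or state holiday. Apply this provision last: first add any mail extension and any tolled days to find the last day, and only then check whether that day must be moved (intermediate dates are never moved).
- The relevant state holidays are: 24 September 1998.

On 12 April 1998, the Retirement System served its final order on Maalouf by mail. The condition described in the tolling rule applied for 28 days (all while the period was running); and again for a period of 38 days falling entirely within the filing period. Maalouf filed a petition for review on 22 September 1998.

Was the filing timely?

3 months after 12 April 1998 is July 12, 1998.
Service was by mail, adding 5 days: July 12, 1998 + 5 days = July 17, 1998.
Tolling adds 28 days: July 17, 1998 + 28 days = August 14, 1998.
Tolling adds 38 days: August 14, 1998 + 38 days = September 21, 1998.
September 21, 1998 is a Monday and not a state holiday, so no extension applies.
The deadline is September 21, 1998; the filing on September 22, 1998 is after that date.

No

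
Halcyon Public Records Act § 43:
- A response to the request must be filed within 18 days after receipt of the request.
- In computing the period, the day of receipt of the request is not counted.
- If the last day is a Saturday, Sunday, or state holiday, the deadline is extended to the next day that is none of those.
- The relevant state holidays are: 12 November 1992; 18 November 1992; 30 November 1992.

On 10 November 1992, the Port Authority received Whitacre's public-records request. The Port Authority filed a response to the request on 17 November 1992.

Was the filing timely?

Yes

18 days after 10 November 1992 is November 28, 1992.
November 28, 1992 is Saturday; November 29, 1992 is Sunday; November 30, 1992 is a listed holiday. The next qualifying day is December 1, 1992.
The deadline is December 1, 1992; the filing on November 17, 1992 is on or before that date.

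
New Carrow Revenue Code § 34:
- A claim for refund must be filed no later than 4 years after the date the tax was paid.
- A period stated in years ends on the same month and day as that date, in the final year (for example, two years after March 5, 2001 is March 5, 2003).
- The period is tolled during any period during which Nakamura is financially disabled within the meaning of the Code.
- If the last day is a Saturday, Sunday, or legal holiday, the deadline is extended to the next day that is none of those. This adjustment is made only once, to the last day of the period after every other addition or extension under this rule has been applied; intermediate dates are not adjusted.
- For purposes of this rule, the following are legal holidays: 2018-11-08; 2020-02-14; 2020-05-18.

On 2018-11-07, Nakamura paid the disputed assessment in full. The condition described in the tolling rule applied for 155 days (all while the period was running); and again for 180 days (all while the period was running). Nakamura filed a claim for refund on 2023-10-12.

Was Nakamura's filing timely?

No

4 years after 2018-11-07 is November 7, 2022.
Tolling adds 155 days: November 7, 2022 + 155 days = April 11, 2023.
Tolling adds 180 days: April 11, 2023 + 180 days = October 8, 2023.
October 8, 2023 is Sunday. The next qualifying day is October 9, 2023.
The deadline is October 9, 2023; the filing on October 12, 2023 is after that date.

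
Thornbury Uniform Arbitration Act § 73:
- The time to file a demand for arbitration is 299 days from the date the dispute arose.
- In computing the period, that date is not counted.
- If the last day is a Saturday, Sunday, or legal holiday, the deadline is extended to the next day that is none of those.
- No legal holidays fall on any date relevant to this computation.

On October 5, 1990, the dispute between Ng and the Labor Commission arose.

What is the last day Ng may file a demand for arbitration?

July 31, 1991

299 days after October 5, 1990 is July 31, 1991.
July 31, 1991 is a Wednesday and not a legal holiday, so no extension applies.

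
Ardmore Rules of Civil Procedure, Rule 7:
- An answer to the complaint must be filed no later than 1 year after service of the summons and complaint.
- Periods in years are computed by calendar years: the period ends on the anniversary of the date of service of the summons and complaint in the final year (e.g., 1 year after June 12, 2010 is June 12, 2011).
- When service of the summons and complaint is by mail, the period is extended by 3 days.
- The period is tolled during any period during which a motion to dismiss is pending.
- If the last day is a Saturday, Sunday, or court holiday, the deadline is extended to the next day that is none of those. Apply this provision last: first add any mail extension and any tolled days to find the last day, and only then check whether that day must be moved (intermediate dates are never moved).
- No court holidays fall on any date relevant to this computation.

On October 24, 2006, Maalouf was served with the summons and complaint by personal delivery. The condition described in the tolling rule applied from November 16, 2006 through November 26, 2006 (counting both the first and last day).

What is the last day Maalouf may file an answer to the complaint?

November 5, 2007

1 year after October 24, 2006 is October 24, 2007.
Service was not by mail, so no mail extension applies.
From November 16, 2006 through November 26, 2006 inclusive is 11 days; tolling adds 11 days: October 24, 2007 + 11 days = November 4, 2007.
November 4, 2007 is Sunday. The next qualifying day is November 5, 2007.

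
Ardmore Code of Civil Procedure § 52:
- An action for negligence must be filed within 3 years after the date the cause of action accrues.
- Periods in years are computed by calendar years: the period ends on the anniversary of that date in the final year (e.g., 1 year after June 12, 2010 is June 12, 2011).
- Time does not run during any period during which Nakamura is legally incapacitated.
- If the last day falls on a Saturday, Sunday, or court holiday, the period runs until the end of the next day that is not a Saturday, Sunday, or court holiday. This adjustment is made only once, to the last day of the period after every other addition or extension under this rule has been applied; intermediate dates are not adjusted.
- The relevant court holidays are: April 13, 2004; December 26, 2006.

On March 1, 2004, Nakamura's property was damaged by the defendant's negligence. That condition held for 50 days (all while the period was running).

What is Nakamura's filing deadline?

3 years after March 1, 2004 is March 1, 2007.
Tolling adds 50 days: March 1, 2007 + 50 days = April 20, 2007.
April 20, 2007 is a Friday and not a court holiday, so no extension applies.

April 20, 2007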